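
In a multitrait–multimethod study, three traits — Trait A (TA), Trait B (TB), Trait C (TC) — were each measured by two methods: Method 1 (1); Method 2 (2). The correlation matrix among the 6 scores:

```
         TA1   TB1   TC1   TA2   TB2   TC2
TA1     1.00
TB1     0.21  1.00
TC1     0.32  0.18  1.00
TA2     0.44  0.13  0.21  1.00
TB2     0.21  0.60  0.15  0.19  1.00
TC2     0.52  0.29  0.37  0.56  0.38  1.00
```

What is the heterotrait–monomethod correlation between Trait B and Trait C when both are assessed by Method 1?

0.18

Different traits, same method: r(TB1, TC1) = 0.18.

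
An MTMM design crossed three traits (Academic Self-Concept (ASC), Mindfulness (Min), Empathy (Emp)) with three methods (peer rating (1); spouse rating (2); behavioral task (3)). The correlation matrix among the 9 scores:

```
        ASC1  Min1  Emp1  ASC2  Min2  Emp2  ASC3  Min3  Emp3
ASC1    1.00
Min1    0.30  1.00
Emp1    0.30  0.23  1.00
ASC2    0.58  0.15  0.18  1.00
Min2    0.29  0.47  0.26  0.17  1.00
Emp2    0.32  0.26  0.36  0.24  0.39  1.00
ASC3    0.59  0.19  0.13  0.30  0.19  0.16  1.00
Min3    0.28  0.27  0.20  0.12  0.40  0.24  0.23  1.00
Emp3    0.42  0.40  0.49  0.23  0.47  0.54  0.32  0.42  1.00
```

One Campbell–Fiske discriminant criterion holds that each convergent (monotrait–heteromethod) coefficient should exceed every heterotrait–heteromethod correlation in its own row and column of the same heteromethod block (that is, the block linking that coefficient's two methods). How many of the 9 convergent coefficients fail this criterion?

2

Checking each validity diagonal entry against its comparison values:
ASC (methods 1·2): 0.58 vs {0.29, 0.15, 0.32, 0.18} → pass.
ASC (methods 1·3): 0.59 vs {0.28, 0.19, 0.42, 0.13} → pass.
ASC (methods 2·3): 0.30 vs {0.12, 0.19, 0.23, 0.16} → pass.
Min (methods 1·2): 0.47 vs {0.15, 0.29, 0.26, 0.26} → pass.
Min (methods 1·3): 0.27 vs {0.19, 0.28, 0.40, 0.20} → fail.
Min (methods 2·3): 0.40 vs {0.19, 0.12, 0.47, 0.24} → fail.
Emp (methods 1·2): 0.36 vs {0.18, 0.32, 0.26, 0.26} → pass.
Emp (methods 1·3): 0.49 vs {0.13, 0.42, 0.20, 0.40} → pass.
Emp (methods 2·3): 0.54 vs {0.16, 0.23, 0.24, 0.47} → pass.
2 of 9 fail.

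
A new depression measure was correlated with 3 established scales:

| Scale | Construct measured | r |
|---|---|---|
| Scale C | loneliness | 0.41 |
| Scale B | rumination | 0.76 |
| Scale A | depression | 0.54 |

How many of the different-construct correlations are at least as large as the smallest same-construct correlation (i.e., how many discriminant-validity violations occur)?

1

Convergent (same construct = depression): Scale A.
Smallest convergent = 0.54. Discriminant values: 0.41, 0.76; count ≥ 0.54 → 1.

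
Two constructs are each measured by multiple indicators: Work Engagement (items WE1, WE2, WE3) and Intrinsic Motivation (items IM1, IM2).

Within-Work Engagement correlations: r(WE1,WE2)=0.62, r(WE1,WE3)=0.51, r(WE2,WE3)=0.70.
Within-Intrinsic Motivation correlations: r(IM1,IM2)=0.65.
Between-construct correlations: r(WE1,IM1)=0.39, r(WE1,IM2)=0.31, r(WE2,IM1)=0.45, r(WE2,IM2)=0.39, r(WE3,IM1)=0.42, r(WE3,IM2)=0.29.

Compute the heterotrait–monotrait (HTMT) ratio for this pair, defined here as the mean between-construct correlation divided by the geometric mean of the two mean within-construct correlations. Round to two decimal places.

0.60

Mean between = 2.25/6 = 0.3750.
Mean within-WE = 1.83/3 = 0.6100; mean within-IM = 0.65/1 = 0.6500.
Geometric mean = √(0.6100 × 0.6500) = 0.6297.
HTMT = 0.3750 / 0.6297 = 0.60.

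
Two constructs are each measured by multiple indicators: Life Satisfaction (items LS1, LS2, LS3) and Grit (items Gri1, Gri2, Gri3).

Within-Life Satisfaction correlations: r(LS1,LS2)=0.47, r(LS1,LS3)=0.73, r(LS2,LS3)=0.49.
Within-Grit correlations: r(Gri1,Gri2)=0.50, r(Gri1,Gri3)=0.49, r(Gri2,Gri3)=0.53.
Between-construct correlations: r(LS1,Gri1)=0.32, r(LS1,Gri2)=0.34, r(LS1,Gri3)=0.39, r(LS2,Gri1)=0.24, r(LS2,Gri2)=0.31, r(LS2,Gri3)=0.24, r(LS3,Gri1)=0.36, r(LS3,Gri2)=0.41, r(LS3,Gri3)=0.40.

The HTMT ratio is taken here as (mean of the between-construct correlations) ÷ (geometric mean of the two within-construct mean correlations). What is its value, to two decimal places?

Mean heterotrait r = 3.01/9 = 0.3344.
Mean within-LS = 1.69/3 = 0.5633; mean within-Gri = 1.52/3 = 0.5067.
Geometric mean = √(0.5633 × 0.5067) = 0.5343.
HTMT = 0.3344 / 0.5343 = 0.63.

0.63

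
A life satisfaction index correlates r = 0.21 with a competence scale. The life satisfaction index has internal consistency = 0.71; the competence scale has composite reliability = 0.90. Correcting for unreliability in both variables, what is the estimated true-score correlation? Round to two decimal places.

0.26

r_true = r_obs / √(r_xx · r_yy) = 0.21 / √(0.71 × 0.90) = 0.21 / √0.6390 = 0.21 / 0.7994 ≈ 0.26.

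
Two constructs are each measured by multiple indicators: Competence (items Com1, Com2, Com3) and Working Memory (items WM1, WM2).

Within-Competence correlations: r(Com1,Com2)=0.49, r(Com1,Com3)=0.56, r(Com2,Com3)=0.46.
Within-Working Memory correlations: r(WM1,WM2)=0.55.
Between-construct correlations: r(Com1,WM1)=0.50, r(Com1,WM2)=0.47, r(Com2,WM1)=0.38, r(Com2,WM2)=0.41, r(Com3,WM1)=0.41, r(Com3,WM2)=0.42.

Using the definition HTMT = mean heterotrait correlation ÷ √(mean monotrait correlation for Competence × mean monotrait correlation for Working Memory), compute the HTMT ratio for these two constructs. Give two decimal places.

Mean between = 2.59/6 = 0.4317.
Mean within-Com = 1.51/3 = 0.5033; mean within-WM = 0.55/1 = 0.5500.
Geometric mean = √(0.5033 × 0.5500) = 0.5261.
HTMT = 0.4317 / 0.5261 = 0.82.

0.82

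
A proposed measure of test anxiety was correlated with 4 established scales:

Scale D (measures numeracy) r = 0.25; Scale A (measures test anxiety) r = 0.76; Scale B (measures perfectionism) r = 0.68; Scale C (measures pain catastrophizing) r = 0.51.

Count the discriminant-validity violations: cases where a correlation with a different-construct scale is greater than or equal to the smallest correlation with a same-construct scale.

0

Convergent (same construct = test anxiety): Scale A.
Smallest convergent = 0.76. Discriminant values: 0.25, 0.68, 0.51; count ≥ 0.76 → 0.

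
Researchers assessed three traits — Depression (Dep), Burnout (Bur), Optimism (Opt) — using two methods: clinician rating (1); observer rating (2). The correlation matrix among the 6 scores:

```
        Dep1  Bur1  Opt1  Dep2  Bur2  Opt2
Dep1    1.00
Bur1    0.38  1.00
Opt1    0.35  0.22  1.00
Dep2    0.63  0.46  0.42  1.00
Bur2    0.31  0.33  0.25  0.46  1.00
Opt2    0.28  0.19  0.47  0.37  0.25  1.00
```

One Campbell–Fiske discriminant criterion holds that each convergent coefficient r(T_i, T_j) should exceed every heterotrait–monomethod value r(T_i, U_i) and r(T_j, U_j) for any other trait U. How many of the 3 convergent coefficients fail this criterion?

Checking each validity diagonal entry against its comparison values:
Dep (methods 1·2): 0.63 vs {0.38, 0.46, 0.35, 0.37} → pass.
Bur (methods 1·2): 0.33 vs {0.38, 0.46, 0.22, 0.25} → fail.
Opt (methods 1·2): 0.47 vs {0.35, 0.37, 0.22, 0.25} → pass.
1 of 3 fail.

1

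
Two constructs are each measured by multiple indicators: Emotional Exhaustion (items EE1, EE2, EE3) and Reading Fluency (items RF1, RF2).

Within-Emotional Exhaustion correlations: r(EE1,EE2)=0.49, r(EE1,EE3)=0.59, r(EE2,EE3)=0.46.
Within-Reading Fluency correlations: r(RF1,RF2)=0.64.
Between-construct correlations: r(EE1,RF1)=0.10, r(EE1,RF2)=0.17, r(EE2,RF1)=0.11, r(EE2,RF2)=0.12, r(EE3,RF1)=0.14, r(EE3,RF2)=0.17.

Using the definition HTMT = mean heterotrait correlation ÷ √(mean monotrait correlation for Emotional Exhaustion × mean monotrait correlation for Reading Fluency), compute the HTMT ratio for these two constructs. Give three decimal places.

0.236

Between-construct mean = 0.81/6 = 0.1350.
Mean within-EE = 1.54/3 = 0.5133; mean within-RF = 0.64/1 = 0.6400.
Geometric mean = √(0.5133 × 0.6400) = 0.5732.
HTMT = 0.1350 / 0.5732 = 0.236.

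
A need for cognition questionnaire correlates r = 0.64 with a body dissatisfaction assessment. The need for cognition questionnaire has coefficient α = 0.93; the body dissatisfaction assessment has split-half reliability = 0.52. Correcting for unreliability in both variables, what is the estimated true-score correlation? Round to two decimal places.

0.92

r_true = r_obs / √(r_xx · r_yy) = 0.64 / √(0.93 × 0.52) = 0.64 / √0.4836 = 0.64 / 0.6954 ≈ 0.92.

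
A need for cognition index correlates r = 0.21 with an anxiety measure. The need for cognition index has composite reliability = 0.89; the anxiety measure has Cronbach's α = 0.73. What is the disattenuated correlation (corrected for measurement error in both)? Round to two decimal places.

r_true = r_obs / √(r_xx · r_yy) = 0.21 / √(0.89 × 0.73) = 0.21 / √0.6497 = 0.21 / 0.8060 ≈ 0.26.

0.26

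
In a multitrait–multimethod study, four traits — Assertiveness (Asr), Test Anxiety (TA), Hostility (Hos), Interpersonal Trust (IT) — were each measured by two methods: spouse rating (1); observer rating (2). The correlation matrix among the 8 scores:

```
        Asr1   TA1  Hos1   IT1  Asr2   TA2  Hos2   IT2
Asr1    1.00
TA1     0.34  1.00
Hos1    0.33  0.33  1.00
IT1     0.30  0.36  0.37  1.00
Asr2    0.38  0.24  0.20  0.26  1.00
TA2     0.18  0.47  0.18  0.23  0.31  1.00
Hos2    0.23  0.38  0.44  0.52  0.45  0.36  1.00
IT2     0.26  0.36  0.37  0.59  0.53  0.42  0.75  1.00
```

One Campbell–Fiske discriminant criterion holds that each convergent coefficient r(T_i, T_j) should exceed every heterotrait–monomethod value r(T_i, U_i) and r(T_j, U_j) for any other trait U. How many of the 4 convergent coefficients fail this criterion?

Convergent coefficients and their comparison sets:
Asr (methods 1·2): 0.38 vs {0.34, 0.31, 0.33, 0.45, 0.30, 0.53} → fail.
TA (methods 1·2): 0.47 vs {0.34, 0.31, 0.33, 0.36, 0.36, 0.42} → pass.
Hos (methods 1·2): 0.44 vs {0.33, 0.45, 0.33, 0.36, 0.37, 0.75} → fail.
IT (methods 1·2): 0.59 vs {0.30, 0.53, 0.36, 0.42, 0.37, 0.75} → fail.
3 of 4 fail.

3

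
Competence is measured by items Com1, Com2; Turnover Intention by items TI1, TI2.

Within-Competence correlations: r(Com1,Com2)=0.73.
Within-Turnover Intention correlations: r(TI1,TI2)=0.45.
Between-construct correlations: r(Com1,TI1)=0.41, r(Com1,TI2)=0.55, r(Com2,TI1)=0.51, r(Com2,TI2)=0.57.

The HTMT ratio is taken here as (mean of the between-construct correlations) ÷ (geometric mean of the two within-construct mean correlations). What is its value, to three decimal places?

Between-construct mean = 2.04/4 = 0.5100.
Mean within-Com = 0.73/1 = 0.7300; mean within-TI = 0.45/1 = 0.4500.
Geometric mean = √(0.7300 × 0.4500) = 0.5731.
HTMT = 0.5100 / 0.5731 = 0.890.

0.890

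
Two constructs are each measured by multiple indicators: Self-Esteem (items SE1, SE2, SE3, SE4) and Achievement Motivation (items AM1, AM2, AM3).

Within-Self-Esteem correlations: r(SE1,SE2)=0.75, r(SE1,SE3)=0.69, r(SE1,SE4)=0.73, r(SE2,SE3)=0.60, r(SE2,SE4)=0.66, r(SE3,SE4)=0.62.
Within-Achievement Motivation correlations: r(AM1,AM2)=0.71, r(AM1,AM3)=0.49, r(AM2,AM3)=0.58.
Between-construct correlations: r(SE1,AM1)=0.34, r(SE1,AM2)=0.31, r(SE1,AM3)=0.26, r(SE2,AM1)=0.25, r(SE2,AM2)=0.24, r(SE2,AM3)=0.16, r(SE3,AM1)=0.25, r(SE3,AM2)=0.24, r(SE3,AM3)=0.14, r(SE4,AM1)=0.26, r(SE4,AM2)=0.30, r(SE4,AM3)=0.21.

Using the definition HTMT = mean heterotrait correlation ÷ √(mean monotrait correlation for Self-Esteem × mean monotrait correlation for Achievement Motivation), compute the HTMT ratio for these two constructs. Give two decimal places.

0.39

Mean heterotrait r = 2.96/12 = 0.2467.
Mean within-SE = 4.05/6 = 0.6750; mean within-AM = 1.78/3 = 0.5933.
Geometric mean = √(0.6750 × 0.5933) = 0.6328.
HTMT = 0.2467 / 0.6328 = 0.39.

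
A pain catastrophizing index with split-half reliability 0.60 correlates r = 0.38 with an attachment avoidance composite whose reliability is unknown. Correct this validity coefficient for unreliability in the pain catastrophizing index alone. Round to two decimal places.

0.49

Single correction: r_c = r_obs / √r_xx = 0.38 / √0.60 = 0.38 / 0.7746 ≈ 0.49.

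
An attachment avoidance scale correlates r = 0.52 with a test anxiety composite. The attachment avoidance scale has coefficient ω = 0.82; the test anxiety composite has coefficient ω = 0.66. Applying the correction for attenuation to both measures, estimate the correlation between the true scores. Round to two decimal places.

0.71

r_true = r_obs / √(r_xx · r_yy) = 0.52 / √(0.82 × 0.66) = 0.52 / √0.5412 = 0.52 / 0.7357 ≈ 0.71.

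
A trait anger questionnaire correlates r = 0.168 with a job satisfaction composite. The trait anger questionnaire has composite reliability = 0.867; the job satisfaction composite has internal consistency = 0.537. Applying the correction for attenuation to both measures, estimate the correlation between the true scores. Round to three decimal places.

r_true = r_obs / √(r_xx · r_yy) = 0.168 / √(0.867 × 0.537) = 0.168 / √0.465579 = 0.168 / 0.6823 ≈ 0.246.

0.246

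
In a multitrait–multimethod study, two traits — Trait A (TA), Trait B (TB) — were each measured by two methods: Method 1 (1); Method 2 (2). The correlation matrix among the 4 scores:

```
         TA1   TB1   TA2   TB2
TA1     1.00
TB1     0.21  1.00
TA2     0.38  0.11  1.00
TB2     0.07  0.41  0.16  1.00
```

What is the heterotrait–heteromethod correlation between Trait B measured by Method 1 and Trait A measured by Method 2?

Different traits and methods: r(TB1, TA2) = 0.11.

0.11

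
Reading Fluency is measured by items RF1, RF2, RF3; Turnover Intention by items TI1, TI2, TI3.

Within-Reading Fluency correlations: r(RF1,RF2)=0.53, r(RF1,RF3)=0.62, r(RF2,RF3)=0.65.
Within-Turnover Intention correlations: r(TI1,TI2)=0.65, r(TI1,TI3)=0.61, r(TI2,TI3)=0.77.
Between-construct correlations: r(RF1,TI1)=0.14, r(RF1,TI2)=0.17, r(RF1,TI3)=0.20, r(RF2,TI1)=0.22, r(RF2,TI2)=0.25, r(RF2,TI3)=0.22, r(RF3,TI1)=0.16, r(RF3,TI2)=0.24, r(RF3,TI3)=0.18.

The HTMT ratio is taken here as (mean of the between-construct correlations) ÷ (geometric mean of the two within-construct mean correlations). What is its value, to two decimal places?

0.31

Mean between = 1.78/9 = 0.1978.
Mean within-RF = 1.80/3 = 0.6000; mean within-TI = 2.03/3 = 0.6767.
Geometric mean = √(0.6000 × 0.6767) = 0.6372.
HTMT = 0.1978 / 0.6372 = 0.31.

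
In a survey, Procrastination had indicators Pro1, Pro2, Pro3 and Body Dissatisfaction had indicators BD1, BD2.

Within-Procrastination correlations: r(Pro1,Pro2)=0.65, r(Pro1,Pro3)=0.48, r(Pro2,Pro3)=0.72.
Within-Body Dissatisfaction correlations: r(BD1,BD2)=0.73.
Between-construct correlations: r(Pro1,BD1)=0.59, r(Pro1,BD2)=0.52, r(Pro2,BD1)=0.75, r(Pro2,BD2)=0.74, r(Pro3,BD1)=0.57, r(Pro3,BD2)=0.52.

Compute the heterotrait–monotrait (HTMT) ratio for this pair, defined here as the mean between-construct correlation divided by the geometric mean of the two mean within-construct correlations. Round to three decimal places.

0.917

Between-construct mean = 3.69/6 = 0.6150.
Mean within-Pro = 1.85/3 = 0.6167; mean within-BD = 0.73/1 = 0.7300.
Geometric mean = √(0.6167 × 0.7300) = 0.6710.
HTMT = 0.6150 / 0.6710 = 0.917.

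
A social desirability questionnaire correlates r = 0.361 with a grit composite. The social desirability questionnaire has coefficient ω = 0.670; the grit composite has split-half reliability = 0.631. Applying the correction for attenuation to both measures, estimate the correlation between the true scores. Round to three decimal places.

0.555

r_true = r_obs / √(r_xx · r_yy) = 0.361 / √(0.670 × 0.631) = 0.361 / √0.422770 = 0.361 / 0.6502 ≈ 0.555.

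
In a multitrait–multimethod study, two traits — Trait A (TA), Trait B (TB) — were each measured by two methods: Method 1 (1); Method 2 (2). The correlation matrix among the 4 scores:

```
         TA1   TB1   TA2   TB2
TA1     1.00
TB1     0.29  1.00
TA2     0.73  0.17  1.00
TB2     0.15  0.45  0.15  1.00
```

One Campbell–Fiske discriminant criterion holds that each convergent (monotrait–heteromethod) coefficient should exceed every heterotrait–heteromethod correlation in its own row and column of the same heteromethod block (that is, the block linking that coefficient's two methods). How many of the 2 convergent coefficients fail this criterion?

Convergent coefficients and their comparison sets:
TA (methods 1·2): 0.73 vs {0.15, 0.17} → pass.
TB (methods 1·2): 0.45 vs {0.17, 0.15} → pass.
0 of 2 fail.

0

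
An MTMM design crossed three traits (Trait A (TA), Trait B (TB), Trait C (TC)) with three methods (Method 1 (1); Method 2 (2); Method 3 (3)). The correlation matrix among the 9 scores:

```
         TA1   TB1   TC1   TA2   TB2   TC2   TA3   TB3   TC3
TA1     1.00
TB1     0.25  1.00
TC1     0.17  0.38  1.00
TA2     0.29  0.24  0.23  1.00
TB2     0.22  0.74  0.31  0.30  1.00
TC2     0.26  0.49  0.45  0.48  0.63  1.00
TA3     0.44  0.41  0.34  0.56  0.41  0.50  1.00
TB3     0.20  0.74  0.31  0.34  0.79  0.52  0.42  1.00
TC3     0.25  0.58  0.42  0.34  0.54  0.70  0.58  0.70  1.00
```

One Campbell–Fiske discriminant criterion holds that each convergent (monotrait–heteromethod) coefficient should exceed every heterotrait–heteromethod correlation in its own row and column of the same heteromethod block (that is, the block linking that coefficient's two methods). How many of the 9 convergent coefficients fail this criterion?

2

Checking each validity diagonal entry against its comparison values:
TA (methods 1·2): 0.29 vs {0.22, 0.24, 0.26, 0.23} → pass.
TA (methods 1·3): 0.44 vs {0.20, 0.41, 0.25, 0.34} → pass.
TA (methods 2·3): 0.56 vs {0.34, 0.41, 0.34, 0.50} → pass.
TB (methods 1·2): 0.74 vs {0.24, 0.22, 0.49, 0.31} → pass.
TB (methods 1·3): 0.74 vs {0.41, 0.20, 0.58, 0.31} → pass.
TB (methods 2·3): 0.79 vs {0.41, 0.34, 0.54, 0.52} → pass.
TC (methods 1·2): 0.45 vs {0.23, 0.26, 0.31, 0.49} → fail.
TC (methods 1·3): 0.42 vs {0.34, 0.25, 0.31, 0.58} → fail.
TC (methods 2·3): 0.70 vs {0.50, 0.34, 0.52, 0.54} → pass.
2 of 9 fail.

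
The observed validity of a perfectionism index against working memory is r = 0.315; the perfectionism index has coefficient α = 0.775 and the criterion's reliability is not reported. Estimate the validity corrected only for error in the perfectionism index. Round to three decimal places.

Single correction: r_c = r_obs / √r_xx = 0.315 / √0.775 = 0.315 / 0.8803 ≈ 0.358.

0.358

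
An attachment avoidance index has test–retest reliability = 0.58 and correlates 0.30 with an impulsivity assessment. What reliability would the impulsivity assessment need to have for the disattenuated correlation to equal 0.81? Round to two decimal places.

0.24

r_true = r_obs / √(r_xx · r_yy) ⇒ 0.81 = 0.30 / √(0.58 · r_yy).
√(0.58 · r_yy) = 0.30 / 0.81 = 0.3704; 0.58 · r_yy = 0.1372; r_yy = 0.1372 / 0.58 ≈ 0.24.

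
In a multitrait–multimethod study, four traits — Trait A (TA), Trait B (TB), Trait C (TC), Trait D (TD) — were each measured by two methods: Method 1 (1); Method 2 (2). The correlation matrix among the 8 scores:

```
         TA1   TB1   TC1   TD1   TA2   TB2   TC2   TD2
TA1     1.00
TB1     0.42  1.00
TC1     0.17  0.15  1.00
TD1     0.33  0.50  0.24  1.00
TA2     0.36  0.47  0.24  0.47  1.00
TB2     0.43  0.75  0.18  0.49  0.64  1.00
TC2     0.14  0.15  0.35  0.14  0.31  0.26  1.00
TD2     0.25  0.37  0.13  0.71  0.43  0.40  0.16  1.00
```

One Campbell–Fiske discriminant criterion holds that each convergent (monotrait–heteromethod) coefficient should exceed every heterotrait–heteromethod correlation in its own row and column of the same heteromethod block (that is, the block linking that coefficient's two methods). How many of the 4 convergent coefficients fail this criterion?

Each convergent coefficient versus the relevant comparison correlations:
TA (methods 1·2): 0.36 vs {0.43, 0.47, 0.14, 0.24, 0.25, 0.47} → fail.
TB (methods 1·2): 0.75 vs {0.47, 0.43, 0.15, 0.18, 0.37, 0.49} → pass.
TC (methods 1·2): 0.35 vs {0.24, 0.14, 0.18, 0.15, 0.13, 0.14} → pass.
TD (methods 1·2): 0.71 vs {0.47, 0.25, 0.49, 0.37, 0.14, 0.13} → pass.
1 of 4 fail.

1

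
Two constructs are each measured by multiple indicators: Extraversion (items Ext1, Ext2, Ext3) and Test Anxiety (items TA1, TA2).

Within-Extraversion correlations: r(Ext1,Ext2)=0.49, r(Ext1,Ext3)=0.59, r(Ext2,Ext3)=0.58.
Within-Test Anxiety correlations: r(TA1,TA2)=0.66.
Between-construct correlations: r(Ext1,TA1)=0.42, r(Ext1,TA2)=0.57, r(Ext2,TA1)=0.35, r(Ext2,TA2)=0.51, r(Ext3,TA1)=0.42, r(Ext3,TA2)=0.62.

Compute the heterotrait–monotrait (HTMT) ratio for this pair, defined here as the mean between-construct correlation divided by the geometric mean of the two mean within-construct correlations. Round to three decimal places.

0.797

Between-construct mean = 2.89/6 = 0.4817.
Mean within-Ext = 1.66/3 = 0.5533; mean within-TA = 0.66/1 = 0.6600.
Geometric mean = √(0.5533 × 0.6600) = 0.6043.
HTMT = 0.4817 / 0.6043 = 0.797.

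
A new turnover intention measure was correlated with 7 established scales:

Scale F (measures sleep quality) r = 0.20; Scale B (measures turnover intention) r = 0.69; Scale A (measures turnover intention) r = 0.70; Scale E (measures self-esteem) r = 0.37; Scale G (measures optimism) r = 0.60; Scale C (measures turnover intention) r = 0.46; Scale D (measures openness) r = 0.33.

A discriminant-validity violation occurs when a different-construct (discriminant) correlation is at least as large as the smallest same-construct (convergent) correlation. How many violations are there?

1

Convergent (same construct = turnover intention): Scale B, Scale A, Scale C.
Smallest convergent = 0.46. Discriminant values: 0.20, 0.37, 0.60, 0.33; count ≥ 0.46 → 1.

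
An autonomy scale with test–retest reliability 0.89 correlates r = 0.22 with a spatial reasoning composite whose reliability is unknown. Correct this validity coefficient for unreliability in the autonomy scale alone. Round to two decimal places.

0.23

Single correction: r_c = r_obs / √r_xx = 0.22 / √0.89 = 0.22 / 0.9434 ≈ 0.23.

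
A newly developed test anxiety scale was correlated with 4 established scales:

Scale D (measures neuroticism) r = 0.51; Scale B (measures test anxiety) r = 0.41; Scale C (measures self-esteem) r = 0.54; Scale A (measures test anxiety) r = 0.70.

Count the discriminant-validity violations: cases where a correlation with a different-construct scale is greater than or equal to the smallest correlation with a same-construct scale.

2

Convergent (same construct = test anxiety): Scale B, Scale A.
Smallest convergent = 0.41. Discriminant values: 0.51, 0.54; count ≥ 0.41 → 2.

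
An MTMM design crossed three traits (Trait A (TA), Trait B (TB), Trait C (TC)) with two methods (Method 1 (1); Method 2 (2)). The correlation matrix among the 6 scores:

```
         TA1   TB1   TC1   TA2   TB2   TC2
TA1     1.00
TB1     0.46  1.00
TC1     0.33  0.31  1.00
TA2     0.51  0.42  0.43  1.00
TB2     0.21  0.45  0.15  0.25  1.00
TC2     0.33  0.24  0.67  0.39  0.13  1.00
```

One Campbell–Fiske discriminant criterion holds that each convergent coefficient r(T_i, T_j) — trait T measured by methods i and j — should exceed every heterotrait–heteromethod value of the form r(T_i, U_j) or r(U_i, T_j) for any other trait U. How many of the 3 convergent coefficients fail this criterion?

0

Each convergent coefficient versus the relevant comparison correlations:
TA (methods 1·2): 0.51 vs {0.21, 0.42, 0.33, 0.43} → pass.
TB (methods 1·2): 0.45 vs {0.42, 0.21, 0.24, 0.15} → pass.
TC (methods 1·2): 0.67 vs {0.43, 0.33, 0.15, 0.24} → pass.
0 of 3 fail.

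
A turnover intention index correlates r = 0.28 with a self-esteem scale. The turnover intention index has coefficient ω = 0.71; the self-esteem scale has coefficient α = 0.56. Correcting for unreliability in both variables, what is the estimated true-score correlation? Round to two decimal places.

r_true = r_obs / √(r_xx · r_yy) = 0.28 / √(0.71 × 0.56) = 0.28 / √0.3976 = 0.28 / 0.6306 ≈ 0.44.

0.44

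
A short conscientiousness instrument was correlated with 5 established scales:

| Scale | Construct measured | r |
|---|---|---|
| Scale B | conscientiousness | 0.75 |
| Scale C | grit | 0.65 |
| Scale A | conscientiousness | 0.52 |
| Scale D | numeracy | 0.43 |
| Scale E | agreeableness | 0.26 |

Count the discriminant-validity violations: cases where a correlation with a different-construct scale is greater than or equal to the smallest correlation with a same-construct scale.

1

Convergent (same construct = conscientiousness): Scale B, Scale A.
Smallest convergent = 0.52. Discriminant values: 0.65, 0.43, 0.26; count ≥ 0.52 → 1.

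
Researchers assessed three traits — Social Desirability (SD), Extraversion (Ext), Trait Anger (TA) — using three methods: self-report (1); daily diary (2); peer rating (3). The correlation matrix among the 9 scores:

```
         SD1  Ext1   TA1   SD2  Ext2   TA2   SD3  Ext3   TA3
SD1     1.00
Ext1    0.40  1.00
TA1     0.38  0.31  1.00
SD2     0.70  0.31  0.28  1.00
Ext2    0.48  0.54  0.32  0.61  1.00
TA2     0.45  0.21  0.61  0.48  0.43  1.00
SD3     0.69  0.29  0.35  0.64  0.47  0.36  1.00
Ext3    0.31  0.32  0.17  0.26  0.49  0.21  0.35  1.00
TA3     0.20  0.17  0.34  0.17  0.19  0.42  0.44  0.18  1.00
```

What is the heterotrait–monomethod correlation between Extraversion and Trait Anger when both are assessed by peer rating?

0.18

Different traits, same method: r(Ext3, TA3) = 0.18.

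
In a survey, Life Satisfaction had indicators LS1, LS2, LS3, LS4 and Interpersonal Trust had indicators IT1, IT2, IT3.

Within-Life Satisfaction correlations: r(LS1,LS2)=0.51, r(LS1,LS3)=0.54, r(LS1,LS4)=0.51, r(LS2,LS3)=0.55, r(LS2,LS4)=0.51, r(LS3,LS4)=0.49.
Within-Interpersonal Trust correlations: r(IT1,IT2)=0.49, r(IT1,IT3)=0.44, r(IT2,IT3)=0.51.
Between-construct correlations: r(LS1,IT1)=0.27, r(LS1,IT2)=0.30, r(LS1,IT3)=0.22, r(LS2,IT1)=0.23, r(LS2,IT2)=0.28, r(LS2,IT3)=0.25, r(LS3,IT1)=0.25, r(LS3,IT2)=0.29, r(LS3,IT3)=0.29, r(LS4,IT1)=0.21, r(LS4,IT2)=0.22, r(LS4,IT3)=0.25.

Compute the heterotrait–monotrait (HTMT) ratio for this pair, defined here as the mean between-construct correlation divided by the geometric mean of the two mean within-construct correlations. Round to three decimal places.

0.511

Mean heterotrait r = 3.06/12 = 0.2550.
Mean within-LS = 3.11/6 = 0.5183; mean within-IT = 1.44/3 = 0.4800.
Geometric mean = √(0.5183 × 0.4800) = 0.4988.
HTMT = 0.2550 / 0.4988 = 0.511.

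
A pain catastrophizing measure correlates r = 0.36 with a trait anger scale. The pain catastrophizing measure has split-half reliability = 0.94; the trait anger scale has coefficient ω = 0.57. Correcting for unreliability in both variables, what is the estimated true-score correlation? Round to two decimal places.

r_true = r_obs / √(r_xx · r_yy) = 0.36 / √(0.94 × 0.57) = 0.36 / √0.5358 = 0.36 / 0.7320 ≈ 0.49.

0.49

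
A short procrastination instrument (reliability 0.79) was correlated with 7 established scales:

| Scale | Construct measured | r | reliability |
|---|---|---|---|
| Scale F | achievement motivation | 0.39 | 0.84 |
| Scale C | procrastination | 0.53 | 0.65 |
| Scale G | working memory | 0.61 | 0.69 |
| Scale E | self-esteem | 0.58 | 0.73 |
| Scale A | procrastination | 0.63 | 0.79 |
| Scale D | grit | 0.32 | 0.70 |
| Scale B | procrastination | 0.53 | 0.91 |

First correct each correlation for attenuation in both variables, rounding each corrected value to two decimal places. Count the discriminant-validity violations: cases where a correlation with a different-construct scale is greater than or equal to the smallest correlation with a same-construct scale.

Disattenuated r (r / √(r_scale · r_new)):
  Scale F (disc): 0.39 / √(0.84·0.79) = 0.48
  Scale C (conv): 0.53 / √(0.65·0.79) = 0.74
  Scale G (disc): 0.61 / √(0.69·0.79) = 0.83
  Scale E (disc): 0.58 / √(0.73·0.79) = 0.76
  Scale A (conv): 0.63 / √(0.79·0.79) = 0.80
  Scale D (disc): 0.32 / √(0.70·0.79) = 0.43
  Scale B (conv): 0.53 / √(0.91·0.79) = 0.63
Smallest convergent = 0.63. Discriminant values: 0.48, 0.83, 0.76, 0.43; count ≥ 0.63 → 2.

2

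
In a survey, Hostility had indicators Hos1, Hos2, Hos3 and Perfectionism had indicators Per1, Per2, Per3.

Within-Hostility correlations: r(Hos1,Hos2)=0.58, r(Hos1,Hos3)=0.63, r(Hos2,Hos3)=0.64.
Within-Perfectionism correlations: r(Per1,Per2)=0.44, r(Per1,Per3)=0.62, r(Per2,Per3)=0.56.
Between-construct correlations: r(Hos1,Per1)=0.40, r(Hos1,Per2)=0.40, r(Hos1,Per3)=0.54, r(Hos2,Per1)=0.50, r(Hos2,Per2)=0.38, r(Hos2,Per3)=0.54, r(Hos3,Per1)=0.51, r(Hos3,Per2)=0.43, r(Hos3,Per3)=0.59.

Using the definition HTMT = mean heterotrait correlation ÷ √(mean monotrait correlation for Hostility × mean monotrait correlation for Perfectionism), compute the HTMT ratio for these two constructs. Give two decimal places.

0.83

Between-construct mean = 4.29/9 = 0.4767.
Mean within-Hos = 1.85/3 = 0.6167; mean within-Per = 1.62/3 = 0.5400.
Geometric mean = √(0.6167 × 0.5400) = 0.5771.
HTMT = 0.4767 / 0.5771 = 0.83.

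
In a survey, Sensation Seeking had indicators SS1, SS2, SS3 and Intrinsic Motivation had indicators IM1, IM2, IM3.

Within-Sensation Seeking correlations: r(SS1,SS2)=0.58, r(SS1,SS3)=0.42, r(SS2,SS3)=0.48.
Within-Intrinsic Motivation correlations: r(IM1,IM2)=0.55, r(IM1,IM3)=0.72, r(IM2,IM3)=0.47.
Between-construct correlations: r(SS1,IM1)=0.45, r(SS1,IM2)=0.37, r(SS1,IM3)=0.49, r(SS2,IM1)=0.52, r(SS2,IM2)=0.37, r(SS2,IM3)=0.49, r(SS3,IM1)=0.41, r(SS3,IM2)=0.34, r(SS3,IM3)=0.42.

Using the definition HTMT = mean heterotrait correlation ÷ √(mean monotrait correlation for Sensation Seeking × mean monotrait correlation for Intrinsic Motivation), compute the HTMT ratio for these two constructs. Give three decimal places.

0.802

Mean between = 3.86/9 = 0.4289.
Mean within-SS = 1.48/3 = 0.4933; mean within-IM = 1.74/3 = 0.5800.
Geometric mean = √(0.4933 × 0.5800) = 0.5349.
HTMT = 0.4289 / 0.5349 = 0.802.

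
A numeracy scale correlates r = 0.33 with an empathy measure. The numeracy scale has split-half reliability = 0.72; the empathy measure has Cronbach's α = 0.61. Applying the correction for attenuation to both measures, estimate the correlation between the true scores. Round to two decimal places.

r_true = r_obs / √(r_xx · r_yy) = 0.33 / √(0.72 × 0.61) = 0.33 / √0.4392 = 0.33 / 0.6627 ≈ 0.50.

0.50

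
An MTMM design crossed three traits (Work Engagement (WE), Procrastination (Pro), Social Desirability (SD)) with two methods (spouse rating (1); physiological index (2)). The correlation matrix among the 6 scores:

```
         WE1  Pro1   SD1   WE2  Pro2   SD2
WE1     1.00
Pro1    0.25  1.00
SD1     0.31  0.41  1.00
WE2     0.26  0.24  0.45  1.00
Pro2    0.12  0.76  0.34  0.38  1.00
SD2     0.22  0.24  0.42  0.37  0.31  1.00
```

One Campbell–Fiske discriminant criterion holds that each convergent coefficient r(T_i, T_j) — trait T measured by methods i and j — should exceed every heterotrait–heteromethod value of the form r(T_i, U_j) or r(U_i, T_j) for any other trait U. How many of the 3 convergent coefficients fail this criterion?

2

Checking each validity diagonal entry against its comparison values:
WE (methods 1·2): 0.26 vs {0.12, 0.24, 0.22, 0.45} → fail.
Pro (methods 1·2): 0.76 vs {0.24, 0.12, 0.24, 0.34} → pass.
SD (methods 1·2): 0.42 vs {0.45, 0.22, 0.34, 0.24} → fail.
2 of 3 fail.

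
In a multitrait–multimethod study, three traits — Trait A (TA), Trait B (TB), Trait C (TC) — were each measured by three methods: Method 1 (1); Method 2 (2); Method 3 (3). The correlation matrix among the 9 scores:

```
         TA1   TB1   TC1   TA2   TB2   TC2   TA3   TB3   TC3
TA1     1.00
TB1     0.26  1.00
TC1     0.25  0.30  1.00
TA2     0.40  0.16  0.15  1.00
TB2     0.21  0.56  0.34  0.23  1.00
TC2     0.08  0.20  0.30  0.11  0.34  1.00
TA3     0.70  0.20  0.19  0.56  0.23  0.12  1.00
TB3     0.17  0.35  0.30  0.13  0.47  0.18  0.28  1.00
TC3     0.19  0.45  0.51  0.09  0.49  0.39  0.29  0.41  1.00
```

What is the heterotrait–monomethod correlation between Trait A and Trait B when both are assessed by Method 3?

0.28

Different traits, same method: r(TA3, TB3) = 0.28.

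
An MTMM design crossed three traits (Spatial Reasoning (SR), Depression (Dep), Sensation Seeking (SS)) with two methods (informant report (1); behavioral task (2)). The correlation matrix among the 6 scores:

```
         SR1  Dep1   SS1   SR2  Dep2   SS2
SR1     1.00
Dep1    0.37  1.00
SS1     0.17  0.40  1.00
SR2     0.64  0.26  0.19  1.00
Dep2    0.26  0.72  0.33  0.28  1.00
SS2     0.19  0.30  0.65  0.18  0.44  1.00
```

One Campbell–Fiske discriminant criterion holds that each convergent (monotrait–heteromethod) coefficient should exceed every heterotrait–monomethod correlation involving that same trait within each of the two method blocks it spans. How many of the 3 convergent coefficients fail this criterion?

0

Each convergent coefficient versus the relevant comparison correlations:
SR (methods 1·2): 0.64 vs {0.37, 0.28, 0.17, 0.18} → pass.
Dep (methods 1·2): 0.72 vs {0.37, 0.28, 0.40, 0.44} → pass.
SS (methods 1·2): 0.65 vs {0.17, 0.18, 0.40, 0.44} → pass.
0 of 3 fail.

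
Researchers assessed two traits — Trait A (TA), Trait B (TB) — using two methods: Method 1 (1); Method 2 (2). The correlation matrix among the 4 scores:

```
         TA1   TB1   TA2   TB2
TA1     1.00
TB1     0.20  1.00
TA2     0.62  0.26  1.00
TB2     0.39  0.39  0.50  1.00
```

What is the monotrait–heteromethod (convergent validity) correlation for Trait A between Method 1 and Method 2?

Same trait (TA), different methods: r(TA1, TA2) = 0.62.

0.62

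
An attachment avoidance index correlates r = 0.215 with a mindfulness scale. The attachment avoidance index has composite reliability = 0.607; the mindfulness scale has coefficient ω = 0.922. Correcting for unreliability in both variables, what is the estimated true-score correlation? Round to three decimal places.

0.287

r_true = r_obs / √(r_xx · r_yy) = 0.215 / √(0.607 × 0.922) = 0.215 / √0.559654 = 0.215 / 0.7481 ≈ 0.287.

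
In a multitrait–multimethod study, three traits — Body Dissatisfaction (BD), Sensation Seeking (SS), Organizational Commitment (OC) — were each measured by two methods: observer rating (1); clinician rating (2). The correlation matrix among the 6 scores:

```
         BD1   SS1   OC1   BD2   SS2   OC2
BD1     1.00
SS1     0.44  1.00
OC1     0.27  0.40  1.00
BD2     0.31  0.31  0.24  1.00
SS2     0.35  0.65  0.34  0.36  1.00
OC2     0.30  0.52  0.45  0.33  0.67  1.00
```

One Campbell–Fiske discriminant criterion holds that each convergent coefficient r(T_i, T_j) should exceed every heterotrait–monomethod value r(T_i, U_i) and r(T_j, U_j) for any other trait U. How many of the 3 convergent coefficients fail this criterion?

Convergent coefficients and their comparison sets:
BD (methods 1·2): 0.31 vs {0.44, 0.36, 0.27, 0.33} → fail.
SS (methods 1·2): 0.65 vs {0.44, 0.36, 0.40, 0.67} → fail.
OC (methods 1·2): 0.45 vs {0.27, 0.33, 0.40, 0.67} → fail.
3 of 3 fail.

3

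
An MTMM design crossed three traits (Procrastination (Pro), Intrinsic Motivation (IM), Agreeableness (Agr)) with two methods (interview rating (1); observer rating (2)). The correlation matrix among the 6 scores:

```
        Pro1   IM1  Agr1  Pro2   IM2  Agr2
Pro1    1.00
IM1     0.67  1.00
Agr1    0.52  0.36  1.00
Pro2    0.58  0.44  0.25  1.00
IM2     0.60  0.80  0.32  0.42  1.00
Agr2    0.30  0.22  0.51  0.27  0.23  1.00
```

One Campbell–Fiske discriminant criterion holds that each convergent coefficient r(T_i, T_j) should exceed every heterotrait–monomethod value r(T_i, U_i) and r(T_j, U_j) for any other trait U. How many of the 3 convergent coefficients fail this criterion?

2

Each convergent coefficient versus the relevant comparison correlations:
Pro (methods 1·2): 0.58 vs {0.67, 0.42, 0.52, 0.27} → fail.
IM (methods 1·2): 0.80 vs {0.67, 0.42, 0.36, 0.23} → pass.
Agr (methods 1·2): 0.51 vs {0.52, 0.27, 0.36, 0.23} → fail.
2 of 3 fail.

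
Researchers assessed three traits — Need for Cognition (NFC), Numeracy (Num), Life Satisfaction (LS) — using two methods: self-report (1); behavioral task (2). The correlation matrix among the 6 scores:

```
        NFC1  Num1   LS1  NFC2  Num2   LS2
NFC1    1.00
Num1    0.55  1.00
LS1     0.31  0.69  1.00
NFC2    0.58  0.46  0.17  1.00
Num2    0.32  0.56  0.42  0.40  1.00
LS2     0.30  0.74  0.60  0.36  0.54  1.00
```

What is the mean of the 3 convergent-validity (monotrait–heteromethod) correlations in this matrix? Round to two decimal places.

Convergent values: 0.58, 0.56, 0.60; mean = 1.74/3 = 0.58.

0.58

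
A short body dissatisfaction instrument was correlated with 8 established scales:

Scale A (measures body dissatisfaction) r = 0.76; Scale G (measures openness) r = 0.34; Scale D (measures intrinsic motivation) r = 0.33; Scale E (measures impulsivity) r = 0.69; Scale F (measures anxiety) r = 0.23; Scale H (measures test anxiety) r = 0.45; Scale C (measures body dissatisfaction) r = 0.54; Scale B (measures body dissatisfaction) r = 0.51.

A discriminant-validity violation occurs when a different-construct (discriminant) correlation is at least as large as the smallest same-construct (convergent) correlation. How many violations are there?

Convergent (same construct = body dissatisfaction): Scale A, Scale C, Scale B.
Smallest convergent = 0.51. Discriminant values: 0.34, 0.33, 0.69, 0.23, 0.45; count ≥ 0.51 → 1.

1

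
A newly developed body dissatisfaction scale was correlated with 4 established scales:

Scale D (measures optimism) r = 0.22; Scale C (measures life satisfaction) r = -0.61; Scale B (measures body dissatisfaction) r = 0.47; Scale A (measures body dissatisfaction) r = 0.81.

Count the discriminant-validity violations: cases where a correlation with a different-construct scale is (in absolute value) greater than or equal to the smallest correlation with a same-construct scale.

1

Convergent (same construct = body dissatisfaction): Scale B, Scale A.
Smallest convergent = 0.47. Discriminant |r|: 0.22, 0.61; count ≥ 0.47 → 1.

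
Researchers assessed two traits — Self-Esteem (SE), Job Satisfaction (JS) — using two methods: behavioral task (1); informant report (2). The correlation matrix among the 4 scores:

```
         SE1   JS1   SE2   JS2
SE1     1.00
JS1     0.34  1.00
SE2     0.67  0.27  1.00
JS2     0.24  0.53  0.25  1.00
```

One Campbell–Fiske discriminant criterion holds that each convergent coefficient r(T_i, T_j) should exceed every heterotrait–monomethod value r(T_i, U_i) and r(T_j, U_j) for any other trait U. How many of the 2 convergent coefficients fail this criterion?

0

Convergent coefficients and their comparison sets:
SE (methods 1·2): 0.67 vs {0.34, 0.25} → pass.
JS (methods 1·2): 0.53 vs {0.34, 0.25} → pass.
0 of 2 fail.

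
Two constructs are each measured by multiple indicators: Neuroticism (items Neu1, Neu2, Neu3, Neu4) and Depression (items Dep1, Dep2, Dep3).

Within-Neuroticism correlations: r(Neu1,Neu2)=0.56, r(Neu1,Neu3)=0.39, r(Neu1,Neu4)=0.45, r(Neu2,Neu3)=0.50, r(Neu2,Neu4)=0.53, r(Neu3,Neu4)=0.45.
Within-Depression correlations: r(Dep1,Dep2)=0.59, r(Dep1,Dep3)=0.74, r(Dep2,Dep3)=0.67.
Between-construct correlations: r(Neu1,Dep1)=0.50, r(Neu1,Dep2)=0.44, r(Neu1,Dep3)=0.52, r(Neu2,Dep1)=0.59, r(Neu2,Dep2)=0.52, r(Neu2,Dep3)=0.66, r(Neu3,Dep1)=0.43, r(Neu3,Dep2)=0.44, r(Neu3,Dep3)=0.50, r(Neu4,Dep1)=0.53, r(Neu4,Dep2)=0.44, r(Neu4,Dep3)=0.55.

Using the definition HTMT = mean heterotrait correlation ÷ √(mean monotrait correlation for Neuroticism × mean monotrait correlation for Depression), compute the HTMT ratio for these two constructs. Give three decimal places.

Mean between = 6.12/12 = 0.5100.
Mean within-Neu = 2.88/6 = 0.4800; mean within-Dep = 2.00/3 = 0.6667.
Geometric mean = √(0.4800 × 0.6667) = 0.5657.
HTMT = 0.5100 / 0.5657 = 0.902.

0.902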